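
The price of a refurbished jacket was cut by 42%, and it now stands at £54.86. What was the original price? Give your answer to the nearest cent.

£94.59

The overall multiplier applied was 0.58.
So the original price was £54.86 ÷ 0.58 ≈ £94.59.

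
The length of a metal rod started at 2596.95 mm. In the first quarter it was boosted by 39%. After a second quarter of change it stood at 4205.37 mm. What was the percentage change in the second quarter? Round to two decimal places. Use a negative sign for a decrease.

16.50%

After the first quarter: 2596.95 × 1.39 = 3609.7605.
Second-quarter multiplier: 4205.37 ÷ 3609.7605 ≈ 1.165.
That is a change of 16.50%.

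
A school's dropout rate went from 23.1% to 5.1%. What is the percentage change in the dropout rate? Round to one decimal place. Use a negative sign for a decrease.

The change is 5.1 − 23.1 = -18.0 percentage points.
Relative to the original 23.1%, that is -18.0 ÷ 23.1 ≈ -77.9%.

-77.9%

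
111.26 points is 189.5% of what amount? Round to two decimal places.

58.71 points

111.26 points ÷ 1.895 ≈ 58.71 points.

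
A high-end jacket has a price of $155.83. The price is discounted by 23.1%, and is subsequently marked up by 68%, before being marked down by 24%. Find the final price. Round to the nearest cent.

Each change multiplies by a factor: 0.769 × 1.68 × 0.76 = 0.9818592.
$155.83 × 0.9818592 = $153.003119136 ≈ $153.00.

$153.00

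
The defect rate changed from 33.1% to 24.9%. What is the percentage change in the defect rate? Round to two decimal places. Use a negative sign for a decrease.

The change is 24.9 − 33.1 = -8.2 percentage points.
Relative to the original 33.1%, that is -8.2 ÷ 33.1 ≈ -24.77%.

-24.77%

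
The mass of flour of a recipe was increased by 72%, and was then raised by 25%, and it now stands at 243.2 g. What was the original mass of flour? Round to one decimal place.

The overall multiplier applied was 1.72 × 1.25 = 2.15.
So the original mass of flour was 243.2 ÷ 2.15 ≈ 113.1 g.

113.1 g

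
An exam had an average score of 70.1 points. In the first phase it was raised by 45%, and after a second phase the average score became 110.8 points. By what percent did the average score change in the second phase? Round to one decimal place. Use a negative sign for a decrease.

9.0%

After the first phase: 70.1 × 1.45 = 101.645.
Second-phase multiplier: 110.8 ÷ 101.645 ≈ 1.09007.
That is a change of 9.0%.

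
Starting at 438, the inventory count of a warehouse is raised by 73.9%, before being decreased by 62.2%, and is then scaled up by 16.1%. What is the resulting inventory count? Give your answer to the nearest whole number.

334

73.9% increase: 438 × 1.739 = 761.682.
Apply the 62.2% decrease: 761.682 × 0.378 = 287.915796.
Apply the 16.1% increase: 287.915796 × 1.161 = 334.270239156 ≈ 334.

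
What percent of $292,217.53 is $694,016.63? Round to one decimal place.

237.5%

$694,016.63 ÷ $292,217.53 ≈ 237.5%.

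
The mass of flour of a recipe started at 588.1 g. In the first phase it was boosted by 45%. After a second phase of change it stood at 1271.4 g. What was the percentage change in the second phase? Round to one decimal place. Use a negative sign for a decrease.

49.1%

After the first phase: 588.1 × 1.45 = 852.745.
Second-phase multiplier: 1271.4 ÷ 852.745 ≈ 1.49095.
That is a change of 49.1%.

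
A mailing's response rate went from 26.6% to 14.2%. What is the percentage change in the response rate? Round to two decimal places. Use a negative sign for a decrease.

-46.62%

The change is 14.2 − 26.6 = -12.4 percentage points.
Relative to the original 26.6%, that is -12.4 ÷ 26.6 ≈ -46.62%.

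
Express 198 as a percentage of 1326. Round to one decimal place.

14.9%

198 ÷ 1326 ≈ 14.9%.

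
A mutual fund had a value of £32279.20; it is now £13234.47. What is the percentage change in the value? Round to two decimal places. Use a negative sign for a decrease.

Change: £13234.47 − £32279.20 = -£19044.73.
Relative to the original: -£19044.73 ÷ £32279.20 ≈ -59.00%.

-59.00%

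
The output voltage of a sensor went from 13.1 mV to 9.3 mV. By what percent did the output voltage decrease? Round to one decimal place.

29.0%

Change: 9.3 − 13.1 = -3.8.
Relative to the original: -3.8 ÷ 13.1 ≈ -29.0%.
So the output voltage decreased by 29.0%.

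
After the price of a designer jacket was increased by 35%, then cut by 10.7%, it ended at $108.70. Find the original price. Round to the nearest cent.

Undoing the 10.7% decrease: $108.70 ÷ 0.893 ≈ $121.724524.
Undoing the 35% increase: $121.724524 ÷ 1.35 ≈ $90.17.

$90.17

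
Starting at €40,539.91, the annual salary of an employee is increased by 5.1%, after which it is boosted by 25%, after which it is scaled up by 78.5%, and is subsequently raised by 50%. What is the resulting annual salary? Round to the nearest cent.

Each change multiplies by a factor: 1.051 × 1.25 × 1.785 × 1.5 = 3.517565625.
€40,539.91 × 3.517565625 = €142601.79385659375 ≈ €142,601.79.

€142,601.79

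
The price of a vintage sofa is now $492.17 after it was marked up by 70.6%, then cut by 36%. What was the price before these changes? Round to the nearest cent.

$450.77

The overall multiplier applied was 1.706 × 0.64 = 1.09184.
So the original price was $492.17 ÷ 1.09184 ≈ $450.77.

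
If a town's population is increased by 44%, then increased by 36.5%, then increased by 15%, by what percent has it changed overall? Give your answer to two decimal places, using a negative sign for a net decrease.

126.04%

The combined multiplier is 1.44 × 1.365 × 1.15 = 2.26044.
That corresponds to an increase of 126.04%.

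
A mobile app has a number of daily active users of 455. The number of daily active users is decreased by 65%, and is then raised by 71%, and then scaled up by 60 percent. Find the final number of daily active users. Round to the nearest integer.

436

Apply the 65% decrease: 455 × 0.35 = 159.25.
Apply the 71% increase: 159.25 × 1.71 = 272.3175.
After the 60% increase: 272.3175 × 1.6 = 435.708 ≈ 436.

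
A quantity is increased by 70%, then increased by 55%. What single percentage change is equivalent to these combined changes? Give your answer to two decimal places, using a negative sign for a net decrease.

163.50%

The combined multiplier is 1.7 × 1.55 = 2.635.
That corresponds to an increase of 163.50%.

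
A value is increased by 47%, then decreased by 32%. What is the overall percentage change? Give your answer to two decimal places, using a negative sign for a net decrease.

-0.04%

The combined multiplier is 1.47 × 0.68 = 0.9996.
That corresponds to a decrease of 0.04%.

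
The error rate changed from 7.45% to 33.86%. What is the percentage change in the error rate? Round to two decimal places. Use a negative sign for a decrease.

354.50%

The change is 33.86 − 7.45 = 26.41 percentage points.
Relative to the original 7.45%, that is 26.41 ÷ 7.45 ≈ 354.50%.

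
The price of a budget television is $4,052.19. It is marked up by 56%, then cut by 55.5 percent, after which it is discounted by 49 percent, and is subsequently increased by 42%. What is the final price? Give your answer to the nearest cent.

After the 56% increase: $4,052.19 × 1.56 = $6321.4164.
55.5% decrease: $6321.4164 × 0.445 = $2813.030298.
49% decrease: $2813.030298 × 0.51 = $1434.64545198.
Apply the 42% increase: $1434.64545198 × 1.42 = $2037.1965418116 ≈ $2,037.20.

$2,037.20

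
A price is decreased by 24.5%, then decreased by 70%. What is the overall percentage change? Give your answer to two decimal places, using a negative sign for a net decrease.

A 24.5% decrease multiplies by 0.755.
Then a 70% decrease: 0.755 × 0.3 = 0.2265.
Overall factor 0.2265, i.e. -77.35%.

-77.35%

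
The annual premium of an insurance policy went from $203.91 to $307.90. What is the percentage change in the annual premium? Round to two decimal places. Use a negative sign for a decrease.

Change: $307.90 − $203.91 = $103.99.
Relative to the original: $103.99 ÷ $203.91 ≈ 51.00%.

51.00%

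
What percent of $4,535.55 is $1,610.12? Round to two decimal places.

35.50%

$1,610.12 ÷ $4,535.55 ≈ 35.50%.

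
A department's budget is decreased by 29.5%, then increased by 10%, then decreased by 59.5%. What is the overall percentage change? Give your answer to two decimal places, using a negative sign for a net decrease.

A 29.5% decrease multiplies by 0.705.
Then a 10% increase: 0.705 × 1.1 = 0.7755.
Then a 59.5% decrease: 0.7755 × 0.405 = 0.3140775.
Overall factor 0.3140775, i.e. -68.59%.

-68.59%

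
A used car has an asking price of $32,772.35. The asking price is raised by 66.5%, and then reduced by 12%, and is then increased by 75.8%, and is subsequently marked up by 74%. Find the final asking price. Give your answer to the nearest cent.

66.5% increase: $32,772.35 × 1.665 = $54565.96275.
After the 12% decrease: $54565.96275 × 0.88 = $48018.04722.
Apply the 75.8% increase: $48018.04722 × 1.758 = $84415.72701276.
74% increase: $84415.72701276 × 1.74 = $146883.3650022024 ≈ $146,883.37.

$146,883.37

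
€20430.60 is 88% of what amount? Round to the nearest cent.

€23216.59

€20430.60 ÷ 0.88 ≈ €23216.59.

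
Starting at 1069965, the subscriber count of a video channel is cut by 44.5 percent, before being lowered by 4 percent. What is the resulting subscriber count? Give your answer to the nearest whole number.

570077

After the 44.5% decrease: 1069965 × 0.555 = 593830.575.
Apply the 4% decrease: 593830.575 × 0.96 = 570077.352 ≈ 570077.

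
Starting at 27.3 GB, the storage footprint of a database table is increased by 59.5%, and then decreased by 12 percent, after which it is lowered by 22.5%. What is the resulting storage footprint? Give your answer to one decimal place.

Apply the 59.5% increase: 27.3 × 1.595 = 43.5435.
12% decrease: 43.5435 × 0.88 = 38.31828.
After the 22.5% decrease: 38.31828 × 0.775 = 29.696667 ≈ 29.7.

29.7 GB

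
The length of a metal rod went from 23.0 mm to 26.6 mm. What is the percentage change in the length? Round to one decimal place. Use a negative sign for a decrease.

15.7%

Change: 26.6 − 23.0 = 3.6.
Relative to the original: 3.6 ÷ 23.0 ≈ 15.7%.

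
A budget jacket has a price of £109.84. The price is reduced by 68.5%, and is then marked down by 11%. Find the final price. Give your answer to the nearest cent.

Each change multiplies by a factor: 0.315 × 0.89 = 0.28035.
£109.84 × 0.28035 = £30.793644 ≈ £30.79.

£30.79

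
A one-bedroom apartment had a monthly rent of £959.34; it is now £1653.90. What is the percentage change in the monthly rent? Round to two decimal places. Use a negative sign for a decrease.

Change: £1653.90 − £959.34 = £694.56.
Relative to the original: £694.56 ÷ £959.34 ≈ 72.40%.

72.40%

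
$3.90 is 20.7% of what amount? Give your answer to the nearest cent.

$3.90 ÷ 0.207 ≈ $18.84.

$18.84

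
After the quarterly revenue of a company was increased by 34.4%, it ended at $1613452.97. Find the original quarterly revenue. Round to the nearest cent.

The overall multiplier applied was 1.344.
So the original quarterly revenue was $1613452.97 ÷ 1.344 ≈ $1200485.84.

$1200485.84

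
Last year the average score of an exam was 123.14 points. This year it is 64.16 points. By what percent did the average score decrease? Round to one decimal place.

47.9%

Change: 64.16 − 123.14 = -58.98.
Relative to the original: -58.98 ÷ 123.14 ≈ -47.9%.
So the average score decreased by 47.9%.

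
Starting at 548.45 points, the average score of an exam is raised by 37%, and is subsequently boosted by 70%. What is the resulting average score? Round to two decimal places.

37% increase: 548.45 × 1.37 = 751.3765.
70% increase: 751.3765 × 1.7 = 1277.34005 ≈ 1277.34.

1277.34 points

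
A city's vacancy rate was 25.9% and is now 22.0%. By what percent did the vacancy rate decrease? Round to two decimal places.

15.06%

The change is 22.0 − 25.9 = -3.9 percentage points.
Relative to the original 25.9%, that is -3.9 ÷ 25.9 ≈ -15.06%.
So the vacancy rate fell by 15.06%.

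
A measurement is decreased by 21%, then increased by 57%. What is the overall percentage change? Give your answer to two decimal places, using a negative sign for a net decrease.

24.03%

A 21% decrease multiplies by 0.79.
Then a 57% increase: 0.79 × 1.57 = 1.2403.
Overall factor 1.2403, i.e. 24.03%.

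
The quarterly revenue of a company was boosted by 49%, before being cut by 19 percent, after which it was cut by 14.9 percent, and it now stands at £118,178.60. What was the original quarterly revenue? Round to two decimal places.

£115,063.61

The overall multiplier applied was 1.49 × 0.81 × 0.851 = 1.0270719.
So the original quarterly revenue was £118,178.60 ÷ 1.0270719 ≈ £115,063.61.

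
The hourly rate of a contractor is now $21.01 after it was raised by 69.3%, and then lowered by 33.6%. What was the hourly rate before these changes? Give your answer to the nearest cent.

The overall multiplier applied was 1.693 × 0.664 = 1.124152.
So the original hourly rate was $21.01 ÷ 1.124152 ≈ $18.69.

$18.69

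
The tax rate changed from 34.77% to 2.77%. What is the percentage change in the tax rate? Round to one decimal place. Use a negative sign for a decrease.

-92.0%

The change is 2.77 − 34.77 = -32.00 percentage points.
Relative to the original 34.77%, that is -32.00 ÷ 34.77 ≈ -92.0%.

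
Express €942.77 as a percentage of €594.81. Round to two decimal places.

158.50%

€942.77 ÷ €594.81 ≈ 158.50%.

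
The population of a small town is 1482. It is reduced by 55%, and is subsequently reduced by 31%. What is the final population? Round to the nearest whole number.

Each change multiplies by a factor: 0.45 × 0.69 = 0.3105.
1482 × 0.3105 = 460.161 ≈ 460.

460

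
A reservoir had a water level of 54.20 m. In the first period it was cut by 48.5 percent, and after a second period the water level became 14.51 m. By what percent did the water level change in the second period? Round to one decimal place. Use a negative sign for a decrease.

After the first period: 54.20 × 0.515 = 27.913.
Second-period multiplier: 14.51 ÷ 27.913 ≈ 0.51983.
That is a change of -48.0%.

-48.0%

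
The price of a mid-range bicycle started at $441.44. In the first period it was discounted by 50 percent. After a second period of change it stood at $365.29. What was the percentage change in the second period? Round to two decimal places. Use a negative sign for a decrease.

65.50%

After the first period: $441.44 × 0.5 = $220.72.
Second-period multiplier: $365.29 ÷ $220.72 ≈ 1.654993.
That is a change of 65.50%.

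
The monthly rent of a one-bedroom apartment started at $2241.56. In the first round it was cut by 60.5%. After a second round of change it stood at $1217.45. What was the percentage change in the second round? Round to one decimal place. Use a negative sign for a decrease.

After the first round: $2241.56 × 0.395 = $885.4162.
Second-round multiplier: $1217.45 ÷ $885.4162 ≈ 1.375.
That is a change of 37.5%.

37.5%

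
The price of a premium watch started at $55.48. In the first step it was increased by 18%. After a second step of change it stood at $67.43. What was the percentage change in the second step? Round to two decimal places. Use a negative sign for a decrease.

3.00%

After the first step: $55.48 × 1.18 = $65.4664.
Second-step multiplier: $67.43 ÷ $65.4664 ≈ 1.029994.
That is a change of 3.00%.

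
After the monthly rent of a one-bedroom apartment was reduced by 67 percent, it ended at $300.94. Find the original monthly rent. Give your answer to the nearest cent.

$911.94

The overall multiplier applied was 0.33.
So the original monthly rent was $300.94 ÷ 0.33 ≈ $911.94.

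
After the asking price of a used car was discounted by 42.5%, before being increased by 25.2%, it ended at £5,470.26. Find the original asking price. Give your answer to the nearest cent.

Undoing the 25.2% increase: £5,470.26 ÷ 1.252 ≈ £4369.217252.
Undoing the 42.5% decrease: £4369.217252 ÷ 0.575 ≈ £7,598.64.

£7,598.64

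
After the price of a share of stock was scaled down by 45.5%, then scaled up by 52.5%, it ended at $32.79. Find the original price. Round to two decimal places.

$39.45

The overall multiplier applied was 0.545 × 1.525 = 0.831125.
So the original price was $32.79 ÷ 0.831125 ≈ $39.45.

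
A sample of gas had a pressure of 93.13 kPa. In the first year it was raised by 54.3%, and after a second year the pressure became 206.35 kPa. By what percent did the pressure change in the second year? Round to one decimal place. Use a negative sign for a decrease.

After the first year: 93.13 × 1.543 = 143.69959.
Second-year multiplier: 206.35 ÷ 143.69959 ≈ 1.43598.
That is a change of 43.6%.

43.6%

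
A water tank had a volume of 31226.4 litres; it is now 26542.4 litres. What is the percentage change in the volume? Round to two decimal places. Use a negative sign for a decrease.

-15.00%

Change: 26542.4 − 31226.4 = -4684.0.
Relative to the original: -4684.0 ÷ 31226.4 ≈ -15.00%.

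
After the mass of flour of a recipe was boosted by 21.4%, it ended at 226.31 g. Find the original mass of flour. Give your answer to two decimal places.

186.42 g

The overall multiplier applied was 1.214.
So the original mass of flour was 226.31 ÷ 1.214 ≈ 186.42 g.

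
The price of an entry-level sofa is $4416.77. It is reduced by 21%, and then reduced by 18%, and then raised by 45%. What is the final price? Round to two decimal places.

21% decrease: $4416.77 × 0.79 = $3489.2483.
18% decrease: $3489.2483 × 0.82 = $2861.183606.
After the 45% increase: $2861.183606 × 1.45 = $4148.7162287 ≈ $4148.72.

$4148.72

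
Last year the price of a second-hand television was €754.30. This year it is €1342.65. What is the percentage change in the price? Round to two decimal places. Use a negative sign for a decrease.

78.00%

Change: €1342.65 − €754.30 = €588.35.
Relative to the original: €588.35 ÷ €754.30 ≈ 78.00%.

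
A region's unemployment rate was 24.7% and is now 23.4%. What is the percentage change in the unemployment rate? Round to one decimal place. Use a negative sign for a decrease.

-5.3%

The change is 23.4 − 24.7 = -1.3 percentage points.
Relative to the original 24.7%, that is -1.3 ÷ 24.7 ≈ -5.3%.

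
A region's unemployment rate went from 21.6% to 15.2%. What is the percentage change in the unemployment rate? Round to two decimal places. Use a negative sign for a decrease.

The change is 15.2 − 21.6 = -6.4 percentage points.
Relative to the original 21.6%, that is -6.4 ÷ 21.6 ≈ -29.63%.

-29.63%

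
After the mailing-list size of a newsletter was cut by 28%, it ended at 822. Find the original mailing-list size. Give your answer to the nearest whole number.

The overall multiplier applied was 0.72.
So the original mailing-list size was 822 ÷ 0.72 ≈ 1142.

1142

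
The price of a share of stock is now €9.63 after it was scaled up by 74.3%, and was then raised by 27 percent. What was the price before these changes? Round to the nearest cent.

Undoing the 27% increase: €9.63 ÷ 1.27 ≈ €7.582677.
Undoing the 74.3% increase: €7.582677 ÷ 1.743 ≈ €4.35.

€4.35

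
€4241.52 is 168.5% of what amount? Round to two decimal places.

€4241.52 ÷ 1.685 ≈ €2517.22.

€2517.22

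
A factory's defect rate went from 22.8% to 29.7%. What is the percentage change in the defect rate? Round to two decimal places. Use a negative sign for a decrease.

30.26%

The change is 29.7 − 22.8 = 6.9 percentage points.
Relative to the original 22.8%, that is 6.9 ÷ 22.8 ≈ 30.26%.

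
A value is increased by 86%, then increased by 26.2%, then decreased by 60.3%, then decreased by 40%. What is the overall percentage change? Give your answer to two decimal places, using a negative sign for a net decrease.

-44.09%

An 86% increase multiplies by 1.86.
Then a 26.2% increase: 1.86 × 1.262 = 2.34732.
Then a 60.3% decrease: 2.34732 × 0.397 = 0.93188604.
Then a 40% decrease: 0.93188604 × 0.6 = 0.559131624.
Overall factor 0.559131624, i.e. -44.09%.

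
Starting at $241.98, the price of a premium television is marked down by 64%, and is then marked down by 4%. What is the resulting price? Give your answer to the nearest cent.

$83.63

64% decrease: $241.98 × 0.36 = $87.1128.
4% decrease: $87.1128 × 0.96 = $83.628288 ≈ $83.63.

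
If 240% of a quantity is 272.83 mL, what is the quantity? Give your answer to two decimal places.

272.83 mL ÷ 2.4 ≈ 113.68 mL.

113.68 mL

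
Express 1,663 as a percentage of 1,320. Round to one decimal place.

1,663 ÷ 1,320 ≈ 126.0%.

126.0%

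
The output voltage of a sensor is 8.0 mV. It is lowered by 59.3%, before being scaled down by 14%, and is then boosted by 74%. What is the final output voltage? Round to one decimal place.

59.3% decrease: 8.0 × 0.407 = 3.256.
Apply the 14% decrease: 3.256 × 0.86 = 2.80016.
After the 74% increase: 2.80016 × 1.74 = 4.8722784 ≈ 4.9.

4.9 mV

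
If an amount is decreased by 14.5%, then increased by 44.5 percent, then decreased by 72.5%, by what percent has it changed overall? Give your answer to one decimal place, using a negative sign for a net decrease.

The combined multiplier is 0.855 × 1.445 × 0.275 = 0.339755625.
That corresponds to a decrease of 66.0%.

-66.0%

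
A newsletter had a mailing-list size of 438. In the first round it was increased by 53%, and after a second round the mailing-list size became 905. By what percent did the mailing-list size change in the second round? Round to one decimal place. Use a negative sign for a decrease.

After the first round: 438 × 1.53 = 670.14.
Second-round multiplier: 905 ÷ 670.14 ≈ 1.35046.
That is a change of 35.0%.

35.0%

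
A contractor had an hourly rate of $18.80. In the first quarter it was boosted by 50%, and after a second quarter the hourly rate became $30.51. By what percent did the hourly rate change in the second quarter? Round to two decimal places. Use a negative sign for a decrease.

8.19%

After the first quarter: $18.80 × 1.5 = $28.2.
Second-quarter multiplier: $30.51 ÷ $28.2 ≈ 1.081915.
That is a change of 8.19%.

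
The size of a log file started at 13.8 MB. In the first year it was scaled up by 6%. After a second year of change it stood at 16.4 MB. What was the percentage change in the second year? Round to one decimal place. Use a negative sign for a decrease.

12.1%

After the first year: 13.8 × 1.06 = 14.628.
Second-year multiplier: 16.4 ÷ 14.628 ≈ 1.12114.
That is a change of 12.1%.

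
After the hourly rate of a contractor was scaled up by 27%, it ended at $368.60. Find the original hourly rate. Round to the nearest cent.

The overall multiplier applied was 1.27.
So the original hourly rate was $368.60 ÷ 1.27 ≈ $290.24.

$290.24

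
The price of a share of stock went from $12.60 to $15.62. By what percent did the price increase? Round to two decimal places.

23.97%

Change: $15.62 − $12.60 = $3.02.
Relative to the original: $3.02 ÷ $12.60 ≈ 23.97%.
So the price increased by 23.97%.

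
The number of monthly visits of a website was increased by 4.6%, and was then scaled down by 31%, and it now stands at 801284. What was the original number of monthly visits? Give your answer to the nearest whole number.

Undoing the 31% decrease: 801284 ÷ 0.69 ≈ 1161281.15942.
Undoing the 4.6% increase: 1161281.15942 ÷ 1.046 ≈ 1110211.

1110211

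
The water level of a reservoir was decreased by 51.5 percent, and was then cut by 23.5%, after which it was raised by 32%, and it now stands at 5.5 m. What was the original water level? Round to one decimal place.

11.2 m

The overall multiplier applied was 0.485 × 0.765 × 1.32 = 0.489753.
So the original water level was 5.5 ÷ 0.489753 ≈ 11.2 m.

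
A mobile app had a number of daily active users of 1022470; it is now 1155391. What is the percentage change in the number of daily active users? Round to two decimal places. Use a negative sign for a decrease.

Change: 1155391 − 1022470 = 132921.
Relative to the original: 132921 ÷ 1022470 ≈ 13.00%.

13.00%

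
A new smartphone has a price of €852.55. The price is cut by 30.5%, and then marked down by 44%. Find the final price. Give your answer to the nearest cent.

€331.81

Each change multiplies by a factor: 0.695 × 0.56 = 0.3892.
€852.55 × 0.3892 = €331.81246 ≈ €331.81.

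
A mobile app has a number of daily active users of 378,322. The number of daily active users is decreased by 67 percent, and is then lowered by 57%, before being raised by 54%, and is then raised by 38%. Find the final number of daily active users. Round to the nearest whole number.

114,089

Each change multiplies by a factor: 0.33 × 0.43 × 1.54 × 1.38 = 0.30156588.
378,322 × 0.30156588 = 114089.00685336 ≈ 114,089.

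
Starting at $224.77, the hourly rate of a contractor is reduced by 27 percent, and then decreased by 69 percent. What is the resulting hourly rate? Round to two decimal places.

Each change multiplies by a factor: 0.73 × 0.31 = 0.2263.
$224.77 × 0.2263 = $50.865451 ≈ $50.87.

$50.87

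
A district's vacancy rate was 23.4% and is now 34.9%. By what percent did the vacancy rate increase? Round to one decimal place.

The change is 34.9 − 23.4 = 11.5 percentage points.
Relative to the original 23.4%, that is 11.5 ÷ 23.4 ≈ 49.1%.
So the vacancy rate rose by 49.1%.

49.1%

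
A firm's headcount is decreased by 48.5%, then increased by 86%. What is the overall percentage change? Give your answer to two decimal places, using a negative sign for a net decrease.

-4.21%

The combined multiplier is 0.515 × 1.86 = 0.9579.
That corresponds to a decrease of 4.21%.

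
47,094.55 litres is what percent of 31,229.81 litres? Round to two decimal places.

47,094.55 litres ÷ 31,229.81 litres ≈ 150.80%.

150.80%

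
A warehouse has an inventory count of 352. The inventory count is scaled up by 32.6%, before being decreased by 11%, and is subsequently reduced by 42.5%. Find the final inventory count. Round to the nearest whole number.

239

Each change multiplies by a factor: 1.326 × 0.89 × 0.575 = 0.6785805.
352 × 0.6785805 = 238.860336 ≈ 239.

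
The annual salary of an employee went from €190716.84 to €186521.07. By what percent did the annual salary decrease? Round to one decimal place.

2.2%

Change: €186521.07 − €190716.84 = -€4195.77.
Relative to the original: -€4195.77 ÷ €190716.84 ≈ -2.2%.
So the annual salary decreased by 2.2%.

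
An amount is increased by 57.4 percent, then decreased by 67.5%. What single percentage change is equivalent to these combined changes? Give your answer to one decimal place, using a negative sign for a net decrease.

A 57.4% increase multiplies by 1.574.
Then a 67.5% decrease: 1.574 × 0.325 = 0.51155.
Overall factor 0.51155, i.e. -48.8%.

-48.8%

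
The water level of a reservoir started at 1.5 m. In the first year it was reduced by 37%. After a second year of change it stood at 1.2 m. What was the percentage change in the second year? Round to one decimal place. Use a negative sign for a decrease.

After the first year: 1.5 × 0.63 = 0.945.
Second-year multiplier: 1.2 ÷ 0.945 ≈ 1.26984.
That is a change of 27.0%.

27.0%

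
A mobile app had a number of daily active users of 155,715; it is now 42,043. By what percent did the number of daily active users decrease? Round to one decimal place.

73.0%

Change: 42,043 − 155,715 = -113,672.
Relative to the original: -113,672 ÷ 155,715 ≈ -73.0%.
So the number of daily active users decreased by 73.0%.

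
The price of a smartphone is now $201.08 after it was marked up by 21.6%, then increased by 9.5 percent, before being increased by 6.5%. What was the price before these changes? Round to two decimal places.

Undoing the 6.5% increase: $201.08 ÷ 1.065 ≈ $188.807512.
Undoing the 9.5% increase: $188.807512 ÷ 1.095 ≈ $172.426952.
Undoing the 21.6% increase: $172.426952 ÷ 1.216 ≈ $141.80.

$141.80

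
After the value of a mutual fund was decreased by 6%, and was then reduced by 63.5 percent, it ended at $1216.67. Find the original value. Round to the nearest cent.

Undoing the 63.5% decrease: $1216.67 ÷ 0.365 ≈ $3333.342466.
Undoing the 6% decrease: $3333.342466 ÷ 0.94 ≈ $3546.11.

$3546.11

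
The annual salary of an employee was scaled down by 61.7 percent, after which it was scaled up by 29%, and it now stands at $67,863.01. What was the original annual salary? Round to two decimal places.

$137,355.05

The overall multiplier applied was 0.383 × 1.29 = 0.49407.
So the original annual salary was $67,863.01 ÷ 0.49407 ≈ $137,355.05.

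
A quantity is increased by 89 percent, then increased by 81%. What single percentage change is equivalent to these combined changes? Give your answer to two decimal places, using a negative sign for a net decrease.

242.09%

The combined multiplier is 1.89 × 1.81 = 3.4209.
That corresponds to an increase of 242.09%.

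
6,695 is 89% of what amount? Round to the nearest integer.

6,695 ÷ 0.89 ≈ 7,522.

7,522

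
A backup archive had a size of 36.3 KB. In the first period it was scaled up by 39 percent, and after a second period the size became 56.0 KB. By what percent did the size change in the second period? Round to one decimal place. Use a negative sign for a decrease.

11.0%

After the first period: 36.3 × 1.39 = 50.457.
Second-period multiplier: 56.0 ÷ 50.457 ≈ 1.10986.
That is a change of 11.0%.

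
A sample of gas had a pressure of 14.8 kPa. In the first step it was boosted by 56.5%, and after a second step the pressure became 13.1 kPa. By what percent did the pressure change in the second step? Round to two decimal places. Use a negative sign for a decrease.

After the first step: 14.8 × 1.565 = 23.162.
Second-step multiplier: 13.1 ÷ 23.162 ≈ 0.565582.
That is a change of -43.44%.

-43.44%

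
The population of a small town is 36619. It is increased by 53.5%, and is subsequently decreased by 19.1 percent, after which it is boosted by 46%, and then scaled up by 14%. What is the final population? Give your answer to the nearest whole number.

75687

53.5% increase: 36619 × 1.535 = 56210.165.
19.1% decrease: 56210.165 × 0.809 = 45474.023485.
46% increase: 45474.023485 × 1.46 = 66392.0742881.
14% increase: 66392.0742881 × 1.14 = 75686.964688434 ≈ 75687.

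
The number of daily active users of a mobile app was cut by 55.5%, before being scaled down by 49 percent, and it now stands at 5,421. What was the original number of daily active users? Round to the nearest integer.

23,886

Undoing the 49% decrease: 5,421 ÷ 0.51 ≈ 10629.411765.
Undoing the 55.5% decrease: 10629.411765 ÷ 0.445 ≈ 23,886.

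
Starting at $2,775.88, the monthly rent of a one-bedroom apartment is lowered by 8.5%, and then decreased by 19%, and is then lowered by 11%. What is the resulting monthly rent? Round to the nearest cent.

$1,831.04

8.5% decrease: $2,775.88 × 0.915 = $2539.9302.
19% decrease: $2539.9302 × 0.81 = $2057.343462.
After the 11% decrease: $2057.343462 × 0.89 = $1831.03568118 ≈ $1,831.04.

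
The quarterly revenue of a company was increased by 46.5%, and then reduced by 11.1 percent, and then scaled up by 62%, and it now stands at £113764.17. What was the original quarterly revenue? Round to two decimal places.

£53920.15

The overall multiplier applied was 1.465 × 0.889 × 1.62 = 2.1098637.
So the original quarterly revenue was £113764.17 ÷ 2.1098637 ≈ £53920.15.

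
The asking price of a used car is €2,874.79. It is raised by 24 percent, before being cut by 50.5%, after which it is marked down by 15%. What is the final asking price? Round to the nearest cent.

Apply the 24% increase: €2,874.79 × 1.24 = €3564.7396.
50.5% decrease: €3564.7396 × 0.495 = €1764.546102.
Apply the 15% decrease: €1764.546102 × 0.85 = €1499.8641867 ≈ €1,499.86.

€1,499.86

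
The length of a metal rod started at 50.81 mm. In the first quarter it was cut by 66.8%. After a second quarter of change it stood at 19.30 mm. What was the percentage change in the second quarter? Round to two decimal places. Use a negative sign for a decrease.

14.41%

After the first quarter: 50.81 × 0.332 = 16.86892.
Second-quarter multiplier: 19.30 ÷ 16.86892 ≈ 1.144116.
That is a change of 14.41%.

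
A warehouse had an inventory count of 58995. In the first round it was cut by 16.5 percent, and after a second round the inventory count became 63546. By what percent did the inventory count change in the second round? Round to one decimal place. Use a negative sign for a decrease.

29.0%

After the first round: 58995 × 0.835 = 49260.825.
Second-round multiplier: 63546 ÷ 49260.825 ≈ 1.28999.
That is a change of 29.0%.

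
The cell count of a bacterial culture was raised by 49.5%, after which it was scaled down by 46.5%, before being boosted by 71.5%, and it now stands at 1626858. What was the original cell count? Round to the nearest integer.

1186016

The overall multiplier applied was 1.495 × 0.535 × 1.715 = 1.371699875.
So the original cell count was 1626858 ÷ 1.371699875 ≈ 1186016.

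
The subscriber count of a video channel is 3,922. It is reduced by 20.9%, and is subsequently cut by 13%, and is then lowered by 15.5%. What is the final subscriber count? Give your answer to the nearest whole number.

20.9% decrease: 3,922 × 0.791 = 3102.302.
13% decrease: 3102.302 × 0.87 = 2699.00274.
15.5% decrease: 2699.00274 × 0.845 = 2280.6573153 ≈ 2,281.

2,281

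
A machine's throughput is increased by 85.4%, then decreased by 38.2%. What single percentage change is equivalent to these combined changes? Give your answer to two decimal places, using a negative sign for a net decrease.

14.58%

The combined multiplier is 1.854 × 0.618 = 1.145772.
That corresponds to an increase of 14.58%.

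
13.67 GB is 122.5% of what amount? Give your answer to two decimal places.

11.16 GB

13.67 GB ÷ 1.225 ≈ 11.16 GB.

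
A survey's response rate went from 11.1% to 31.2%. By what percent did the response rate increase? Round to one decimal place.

The change is 31.2 − 11.1 = 20.1 percentage points.
Relative to the original 11.1%, that is 20.1 ÷ 11.1 ≈ 181.1%.
So the response rate rose by 181.1%.

181.1%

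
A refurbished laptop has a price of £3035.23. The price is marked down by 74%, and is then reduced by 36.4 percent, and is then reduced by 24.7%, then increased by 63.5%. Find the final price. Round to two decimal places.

£617.92

Apply the 74% decrease: £3035.23 × 0.26 = £789.1598.
After the 36.4% decrease: £789.1598 × 0.636 = £501.9056328.
After the 24.7% decrease: £501.9056328 × 0.753 = £377.9349414984.
After the 63.5% increase: £377.9349414984 × 1.635 = £617.923629349884 ≈ £617.92.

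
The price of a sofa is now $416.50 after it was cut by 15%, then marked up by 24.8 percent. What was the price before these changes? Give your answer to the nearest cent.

$392.63

The overall multiplier applied was 0.85 × 1.248 = 1.0608.
So the original price was $416.50 ÷ 1.0608 ≈ $392.63.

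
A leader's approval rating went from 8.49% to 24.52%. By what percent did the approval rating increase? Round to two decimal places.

The change is 24.52 − 8.49 = 16.03 percentage points.
Relative to the original 8.49%, that is 16.03 ÷ 8.49 ≈ 188.81%.
So the approval rating rose by 188.81%.

188.81%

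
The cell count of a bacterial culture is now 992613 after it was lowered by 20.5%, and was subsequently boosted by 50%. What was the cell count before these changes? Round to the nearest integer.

Undoing the 50% increase: 992613 ÷ 1.5 = 661742.
Undoing the 20.5% decrease: 661742 ÷ 0.795 ≈ 832380.

832380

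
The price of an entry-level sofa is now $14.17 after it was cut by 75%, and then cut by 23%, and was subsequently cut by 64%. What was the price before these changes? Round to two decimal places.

$204.47

The overall multiplier applied was 0.25 × 0.77 × 0.36 = 0.0693.
So the original price was $14.17 ÷ 0.0693 ≈ $204.47.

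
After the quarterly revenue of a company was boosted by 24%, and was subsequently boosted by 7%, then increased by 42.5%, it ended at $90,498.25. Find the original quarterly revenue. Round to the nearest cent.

$47,865.20

Undoing the 42.5% increase: $90,498.25 ÷ 1.425 ≈ $63507.54386.
Undoing the 7% increase: $63507.54386 ÷ 1.07 ≈ $59352.844729.
Undoing the 24% increase: $59352.844729 ÷ 1.24 ≈ $47,865.20.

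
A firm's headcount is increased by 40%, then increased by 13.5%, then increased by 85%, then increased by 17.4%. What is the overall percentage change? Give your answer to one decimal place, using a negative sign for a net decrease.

The combined multiplier is 1.4 × 1.135 × 1.85 × 1.174 = 3.4511491.
That corresponds to an increase of 245.1%.

245.1%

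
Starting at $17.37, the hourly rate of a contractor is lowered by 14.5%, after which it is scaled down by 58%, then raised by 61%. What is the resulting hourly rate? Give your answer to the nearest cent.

$10.04

After the 14.5% decrease: $17.37 × 0.855 = $14.85135.
After the 58% decrease: $14.85135 × 0.42 = $6.237567.
61% increase: $6.237567 × 1.61 = $10.04248287 ≈ $10.04.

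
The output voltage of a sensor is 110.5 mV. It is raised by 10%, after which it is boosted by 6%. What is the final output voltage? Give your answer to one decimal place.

128.8 mV

Each change multiplies by a factor: 1.1 × 1.06 = 1.166.
110.5 × 1.166 = 128.843 ≈ 128.8.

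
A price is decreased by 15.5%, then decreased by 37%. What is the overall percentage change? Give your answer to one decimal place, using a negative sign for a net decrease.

-46.8%

The combined multiplier is 0.845 × 0.63 = 0.53235.
That corresponds to a decrease of 46.8%.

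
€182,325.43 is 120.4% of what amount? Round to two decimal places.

€182,325.43 ÷ 1.204 ≈ €151,433.08.

€151,433.08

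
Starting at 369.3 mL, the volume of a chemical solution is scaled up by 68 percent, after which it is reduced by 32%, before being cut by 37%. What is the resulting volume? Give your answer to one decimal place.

Apply the 68% increase: 369.3 × 1.68 = 620.424.
Apply the 32% decrease: 620.424 × 0.68 = 421.88832.
37% decrease: 421.88832 × 0.63 = 265.7896416 ≈ 265.8.

265.8 mL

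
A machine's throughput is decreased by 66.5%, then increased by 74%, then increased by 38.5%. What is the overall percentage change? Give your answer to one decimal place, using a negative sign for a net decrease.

-19.3%

A 66.5% decrease multiplies by 0.335.
Then a 74% increase: 0.335 × 1.74 = 0.5829.
Then a 38.5% increase: 0.5829 × 1.385 = 0.8073165.
Overall factor 0.8073165, i.e. -19.3%.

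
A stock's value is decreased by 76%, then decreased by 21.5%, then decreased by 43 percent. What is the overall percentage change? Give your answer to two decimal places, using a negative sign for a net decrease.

-89.26%

The combined multiplier is 0.24 × 0.785 × 0.57 = 0.107388.
That corresponds to a decrease of 89.26%.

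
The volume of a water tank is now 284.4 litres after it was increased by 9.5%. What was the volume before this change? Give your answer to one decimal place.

The overall multiplier applied was 1.095.
So the original volume was 284.4 ÷ 1.095 ≈ 259.7 litres.

259.7 litres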